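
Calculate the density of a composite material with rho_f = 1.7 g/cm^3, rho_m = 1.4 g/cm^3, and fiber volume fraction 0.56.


rho_c = rho_f*Vf + rho_m*(1-Vf) = 1.7*0.56 + 1.4*0.44 = 1.568 g/cm^3

1.568 g/cm^3


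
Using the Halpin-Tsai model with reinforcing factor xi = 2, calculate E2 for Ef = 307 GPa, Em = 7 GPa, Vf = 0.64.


eta = (Ef/Em - 1)/(Ef/Em + xi) = (43.8571 - 1)/(43.8571 + 2) = 0.9346
E2 = Em*(1+xi*eta*Vf)/(1-eta*Vf) = 38.26 GPa

38.26 GPa


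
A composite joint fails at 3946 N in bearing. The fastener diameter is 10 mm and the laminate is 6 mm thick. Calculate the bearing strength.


sigma_br = F/(d*h) = 3946/(10*6) = 65.8 MPa

65.8 MPa


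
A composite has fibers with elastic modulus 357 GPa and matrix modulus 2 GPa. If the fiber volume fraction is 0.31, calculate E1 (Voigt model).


E1 = Ef*Vf + Em*(1-Vf) = 357*0.31 + 2*0.69 = 112.05 GPa

112.05 GPa


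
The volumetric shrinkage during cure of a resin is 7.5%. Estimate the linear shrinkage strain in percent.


Linear shrinkage ≈ vol_shrink/3 = 7.5/3 = 2.5%

2.5%


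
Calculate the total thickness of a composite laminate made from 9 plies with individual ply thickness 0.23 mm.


h = n * t_ply = 9 * 0.23 = 2.07 mm

2.07 mm


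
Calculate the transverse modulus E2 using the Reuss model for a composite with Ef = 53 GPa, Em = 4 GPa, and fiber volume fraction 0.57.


1/E2 = Vf/Ef + (1-Vf)/Em = 0.57/53 + 0.43/4
E2 = 8.46 GPa

8.46 GPa


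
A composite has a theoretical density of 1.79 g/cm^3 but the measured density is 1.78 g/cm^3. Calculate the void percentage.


Void% = (rho_theo - rho_actual)/rho_theo * 100 = (1.79 - 1.78)/1.79 * 100 = 0.56%

0.56%


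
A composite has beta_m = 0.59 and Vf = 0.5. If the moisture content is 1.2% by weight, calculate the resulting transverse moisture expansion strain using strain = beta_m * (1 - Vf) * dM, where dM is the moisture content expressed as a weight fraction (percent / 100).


dM = 1.2/100 = 0.012
strain = beta_m * (1-Vf) * dM = 0.59 * 0.5 * 0.012 = 0.00354

0.00354


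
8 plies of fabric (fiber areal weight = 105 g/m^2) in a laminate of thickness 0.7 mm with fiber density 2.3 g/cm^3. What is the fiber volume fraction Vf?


Vf = n * FAW / (rho_f * h * 1000) = 8 * 105 / (2.3 * 0.7 * 1000) = 0.5217

0.5217


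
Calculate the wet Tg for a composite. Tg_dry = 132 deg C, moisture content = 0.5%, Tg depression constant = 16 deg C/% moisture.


Tg_wet = Tg_dry - k*moisture = 132 - 16*0.5 = 124.0 deg C

124.0 deg C


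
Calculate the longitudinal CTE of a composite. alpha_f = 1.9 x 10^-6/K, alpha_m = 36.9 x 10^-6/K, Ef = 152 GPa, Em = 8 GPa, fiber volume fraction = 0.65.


E1 = Ef*Vf + Em*(1-Vf) = 101.6
alpha_1 = (alpha_f*Ef*Vf + alpha_m*Em*(1-Vf))/E1 = 2.86 x 10^-6/K

2.86 x 10^-6/K


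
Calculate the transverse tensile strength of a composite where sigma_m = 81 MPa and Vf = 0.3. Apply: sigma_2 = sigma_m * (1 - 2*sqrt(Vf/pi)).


factor = 1 - 2*sqrt(0.3/pi) = 0.382
sigma_2 = 81 * 0.382 = 30.94 MPa

30.94 MPa


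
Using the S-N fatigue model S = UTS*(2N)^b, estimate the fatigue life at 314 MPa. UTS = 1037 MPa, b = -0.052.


N = 0.5 * (S/UTS)^(1/b) = 0.5 * (314/1037)^(1/-0.052) = 4.7516e+09 cycles

4.7516e+09 cycles


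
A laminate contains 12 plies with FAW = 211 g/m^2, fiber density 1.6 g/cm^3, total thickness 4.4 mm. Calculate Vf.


Vf = n * FAW / (rho_f * h * 1000) = 12 * 211 / (1.6 * 4.4 * 1000) = 0.3597

0.3597


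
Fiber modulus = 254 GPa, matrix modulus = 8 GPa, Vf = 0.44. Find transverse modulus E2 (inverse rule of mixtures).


1/E2 = Vf/Ef + (1-Vf)/Em = 0.44/254 + 0.56/8
E2 = 13.94 GPa

13.94 GPa


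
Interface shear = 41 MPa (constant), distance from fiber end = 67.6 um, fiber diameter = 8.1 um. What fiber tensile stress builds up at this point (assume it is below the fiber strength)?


Force balance: sigma_f * (pi*d^2/4) = tau * (pi*d) * x  ->  sigma_f = 4 * tau * x / d
sigma_f = 4 * 41 * 67.6 / 8.1 = 1368.7 MPa

1368.7 MPa


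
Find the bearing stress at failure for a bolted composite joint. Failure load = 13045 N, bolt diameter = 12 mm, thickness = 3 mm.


sigma_br = F/(d*h) = 13045/(12*3) = 362.4 MPa

362.4 MPa


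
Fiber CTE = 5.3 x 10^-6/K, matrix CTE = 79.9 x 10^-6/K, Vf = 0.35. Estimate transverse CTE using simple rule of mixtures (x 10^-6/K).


alpha_2 = alpha_f*Vf + alpha_m*(1-Vf) = 5.3*0.35 + 79.9*0.65 = 53.8 x 10^-6/K

53.8 x 10^-6/K


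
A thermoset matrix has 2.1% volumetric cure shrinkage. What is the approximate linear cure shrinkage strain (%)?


Linear shrinkage ≈ vol_shrink/3 = 2.1/3 = 0.7%

0.7%


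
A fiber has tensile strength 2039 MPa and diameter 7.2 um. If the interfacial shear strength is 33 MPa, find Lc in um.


Lc = sigma_f * d / (2 * tau_i) = 2039 * 7.2 / (2 * 33) = 222.4 um

222.4 um


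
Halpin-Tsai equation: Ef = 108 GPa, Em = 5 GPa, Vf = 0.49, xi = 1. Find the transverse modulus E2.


eta = (Ef/Em - 1)/(Ef/Em + xi) = (21.6 - 1)/(21.6 + 1) = 0.9115
E2 = Em*(1+xi*eta*Vf)/(1-eta*Vf) = 13.07 GPa

13.07 GPa


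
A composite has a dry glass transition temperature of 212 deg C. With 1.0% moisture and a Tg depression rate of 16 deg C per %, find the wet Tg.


Tg_wet = Tg_dry - k*moisture = 212 - 16*1.0 = 196.0 deg C

196.0 deg C


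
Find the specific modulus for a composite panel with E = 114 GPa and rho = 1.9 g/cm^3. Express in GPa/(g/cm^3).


Specific stiffness = E/rho = 114/1.9 = 60.0 GPa/(g/cm^3)

60.0 GPa/(g/cm^3)


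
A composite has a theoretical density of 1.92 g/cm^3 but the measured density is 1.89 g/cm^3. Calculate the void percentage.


Void% = (rho_theo - rho_actual)/rho_theo * 100 = (1.92 - 1.89)/1.92 * 100 = 1.56%

1.56%


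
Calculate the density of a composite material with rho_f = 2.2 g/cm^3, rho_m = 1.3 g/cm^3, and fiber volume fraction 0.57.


rho_c = rho_f*Vf + rho_m*(1-Vf) = 2.2*0.57 + 1.3*0.43 = 1.813 g/cm^3

1.813 g/cm^3


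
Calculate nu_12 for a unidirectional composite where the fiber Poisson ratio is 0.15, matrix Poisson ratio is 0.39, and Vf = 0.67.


nu_12 = nu_f*Vf + nu_m*(1-Vf) = 0.15*0.67 + 0.39*0.33 = 0.2292

0.2292


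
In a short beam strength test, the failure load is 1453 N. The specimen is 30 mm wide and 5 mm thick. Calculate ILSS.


ILSS = 3F/(4bh) = 3*1453/(4*30*5) = 7.27 MPa

7.27 MPa


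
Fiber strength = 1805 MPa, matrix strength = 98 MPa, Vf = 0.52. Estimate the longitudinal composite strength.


sigma_1 = sigma_f*Vf + sigma_m*(1-Vf) = 1805*0.52 + 98*0.48 = 985.6 MPa

985.6 MPa


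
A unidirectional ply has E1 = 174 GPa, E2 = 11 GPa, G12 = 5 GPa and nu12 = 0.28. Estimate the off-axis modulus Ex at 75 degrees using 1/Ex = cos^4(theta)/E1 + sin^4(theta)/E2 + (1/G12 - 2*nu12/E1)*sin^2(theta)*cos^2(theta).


cos^4(75) = 0.004487, sin^4(75) = 0.870513, sin^2(75)*cos^2(75) = 0.0625
1/G12 - 2*nu12/E1 = 1/5 - 2*0.28/174 = 0.196782 GPa^-1
1/Ex = 0.004487/174 + 0.870513/11 + 0.196782*0.0625 = 0.0914622 GPa^-1
Ex = 10.93 GPa

10.93 GPa


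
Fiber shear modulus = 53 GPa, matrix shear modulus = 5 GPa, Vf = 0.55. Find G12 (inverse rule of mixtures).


1/G12 = Vf/Gf + (1-Vf)/Gm = 0.55/53 + 0.45/5
G12 = 9.96 GPa

9.96 GPa


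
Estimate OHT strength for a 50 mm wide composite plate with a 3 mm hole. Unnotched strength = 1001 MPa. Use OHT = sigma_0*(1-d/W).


OHT = sigma_0*(1-d/W) = 1001*(1-3/50) = 940.9 MPa

940.9 MPa


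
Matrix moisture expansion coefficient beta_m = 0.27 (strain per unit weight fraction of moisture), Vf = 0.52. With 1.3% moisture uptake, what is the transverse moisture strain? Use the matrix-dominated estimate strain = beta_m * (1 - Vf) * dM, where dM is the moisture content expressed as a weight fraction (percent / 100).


dM = 1.3/100 = 0.013
strain = beta_m * (1-Vf) * dM = 0.27 * 0.48 * 0.013 = 0.0016848

0.0016848


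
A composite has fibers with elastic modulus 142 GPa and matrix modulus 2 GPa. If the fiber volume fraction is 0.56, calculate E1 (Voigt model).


E1 = Ef*Vf + Em*(1-Vf) = 142*0.56 + 2*0.44 = 80.4 GPa

80.4 GPa


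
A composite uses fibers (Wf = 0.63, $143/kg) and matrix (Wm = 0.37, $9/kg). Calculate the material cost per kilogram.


Cost = cost_f*Wf + cost_m*Wm = 143*0.63 + 9*0.37 = $93.42/kg

$93.42/kg


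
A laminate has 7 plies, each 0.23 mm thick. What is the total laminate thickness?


h = n * t_ply = 7 * 0.23 = 1.61 mm

1.61 mm


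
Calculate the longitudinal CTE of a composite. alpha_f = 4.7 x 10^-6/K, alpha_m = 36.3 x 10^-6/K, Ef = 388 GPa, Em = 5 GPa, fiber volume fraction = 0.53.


E1 = Ef*Vf + Em*(1-Vf) = 207.99
alpha_1 = (alpha_f*Ef*Vf + alpha_m*Em*(1-Vf))/E1 = 5.06 x 10^-6/K

5.06 x 10^-6/K


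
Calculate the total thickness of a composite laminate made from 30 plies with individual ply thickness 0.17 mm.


h = n * t_ply = 30 * 0.17 = 5.1 mm

5.1 mm


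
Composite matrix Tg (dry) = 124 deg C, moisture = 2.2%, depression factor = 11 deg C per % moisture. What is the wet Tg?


Tg_wet = Tg_dry - k*moisture = 124 - 11*2.2 = 99.8 deg C

99.8 deg C


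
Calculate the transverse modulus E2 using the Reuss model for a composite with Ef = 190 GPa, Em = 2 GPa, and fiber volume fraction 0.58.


1/E2 = Vf/Ef + (1-Vf)/Em = 0.58/190 + 0.42/2
E2 = 4.69 GPa

4.69 GPa


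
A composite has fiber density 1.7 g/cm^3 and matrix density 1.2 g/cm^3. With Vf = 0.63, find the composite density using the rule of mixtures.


rho_c = rho_f*Vf + rho_m*(1-Vf) = 1.7*0.63 + 1.2*0.37 = 1.515 g/cm^3

1.515 g/cm^3


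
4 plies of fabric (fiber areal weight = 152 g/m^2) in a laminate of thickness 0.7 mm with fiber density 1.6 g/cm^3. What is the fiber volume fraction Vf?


Vf = n * FAW / (rho_f * h * 1000) = 4 * 152 / (1.6 * 0.7 * 1000) = 0.5429

0.5429


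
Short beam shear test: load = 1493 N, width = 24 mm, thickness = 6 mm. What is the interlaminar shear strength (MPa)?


ILSS = 3F/(4bh) = 3*1493/(4*24*6) = 7.78 MPa

7.78 MPa


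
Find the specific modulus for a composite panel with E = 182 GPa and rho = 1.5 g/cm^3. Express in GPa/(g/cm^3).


Specific stiffness = E/rho = 182/1.5 = 121.3 GPa/(g/cm^3)

121.3 GPa/(g/cm^3)


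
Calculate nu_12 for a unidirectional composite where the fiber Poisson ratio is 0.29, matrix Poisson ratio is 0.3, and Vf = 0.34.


nu_12 = nu_f*Vf + nu_m*(1-Vf) = 0.29*0.34 + 0.3*0.66 = 0.2966

0.2966


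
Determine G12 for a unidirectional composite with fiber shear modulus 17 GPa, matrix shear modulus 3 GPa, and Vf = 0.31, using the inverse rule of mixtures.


1/G12 = Vf/Gf + (1-Vf)/Gm = 0.31/17 + 0.69/3
G12 = 4.03 GPa

4.03 GPa


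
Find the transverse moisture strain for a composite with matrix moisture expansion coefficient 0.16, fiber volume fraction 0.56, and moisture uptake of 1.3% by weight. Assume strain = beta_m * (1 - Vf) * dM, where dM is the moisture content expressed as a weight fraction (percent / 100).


dM = 1.3/100 = 0.013
strain = beta_m * (1-Vf) * dM = 0.16 * 0.44 * 0.013 = 0.0009152

0.0009152


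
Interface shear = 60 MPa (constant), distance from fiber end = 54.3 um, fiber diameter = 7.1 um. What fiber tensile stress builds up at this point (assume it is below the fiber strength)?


Force balance: sigma_f * (pi*d^2/4) = tau * (pi*d) * x  ->  sigma_f = 4 * tau * x / d
sigma_f = 4 * 60 * 54.3 / 7.1 = 1835.5 MPa

1835.5 MPa


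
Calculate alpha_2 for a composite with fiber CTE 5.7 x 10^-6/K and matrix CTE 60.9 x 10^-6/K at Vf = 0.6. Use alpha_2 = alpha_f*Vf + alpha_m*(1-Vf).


alpha_2 = alpha_f*Vf + alpha_m*(1-Vf) = 5.7*0.6 + 60.9*0.4 = 27.8 x 10^-6/K

27.8 x 10^-6/K


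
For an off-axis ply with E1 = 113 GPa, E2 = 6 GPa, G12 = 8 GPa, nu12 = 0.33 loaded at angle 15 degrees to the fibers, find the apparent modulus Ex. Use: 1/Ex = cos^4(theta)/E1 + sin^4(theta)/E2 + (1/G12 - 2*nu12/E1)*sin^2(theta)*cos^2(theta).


cos^4(15) = 0.870513, sin^4(15) = 0.004487, sin^2(15)*cos^2(15) = 0.0625
1/G12 - 2*nu12/E1 = 1/8 - 2*0.33/113 = 0.119159 GPa^-1
1/Ex = 0.870513/113 + 0.004487/6 + 0.119159*0.0625 = 0.015899 GPa^-1
Ex = 62.9 GPa

62.9 GPa


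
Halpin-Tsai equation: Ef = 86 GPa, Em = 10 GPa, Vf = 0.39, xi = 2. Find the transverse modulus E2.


eta = (Ef/Em - 1)/(Ef/Em + xi) = (8.6 - 1)/(8.6 + 2) = 0.717
E2 = Em*(1+xi*eta*Vf)/(1-eta*Vf) = 21.64 GPa

21.64 GPa


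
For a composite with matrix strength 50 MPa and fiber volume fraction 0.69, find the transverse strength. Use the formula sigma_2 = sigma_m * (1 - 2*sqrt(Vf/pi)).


factor = 1 - 2*sqrt(0.69/pi) = 0.0627
sigma_2 = 50 * 0.0627 = 3.13 MPa

3.13 MPa


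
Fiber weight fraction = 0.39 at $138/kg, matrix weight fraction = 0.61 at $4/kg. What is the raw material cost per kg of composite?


Cost = cost_f*Wf + cost_m*Wm = 138*0.39 + 4*0.61 = $56.26/kg

$56.26/kg


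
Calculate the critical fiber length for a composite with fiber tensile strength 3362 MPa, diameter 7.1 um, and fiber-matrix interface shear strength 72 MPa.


Lc = sigma_f * d / (2 * tau_i) = 3362 * 7.1 / (2 * 72) = 165.8 um

165.8 um


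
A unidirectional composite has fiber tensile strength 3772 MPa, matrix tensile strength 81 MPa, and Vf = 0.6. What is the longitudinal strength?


sigma_1 = sigma_f*Vf + sigma_m*(1-Vf) = 3772*0.6 + 81*0.4 = 2295.6 MPa

2295.6 MPa


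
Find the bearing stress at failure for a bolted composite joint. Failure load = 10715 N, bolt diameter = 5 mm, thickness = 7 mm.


sigma_br = F/(d*h) = 10715/(5*7) = 306.1 MPa

306.1 MPa


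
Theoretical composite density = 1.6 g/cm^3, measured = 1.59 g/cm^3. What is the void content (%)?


Void% = (rho_theo - rho_actual)/rho_theo * 100 = (1.6 - 1.59)/1.6 * 100 = 0.63%

0.63%


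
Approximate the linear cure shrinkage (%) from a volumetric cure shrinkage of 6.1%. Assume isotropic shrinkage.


Linear shrinkage ≈ vol_shrink/3 = 6.1/3 = 2.033%

2.033%


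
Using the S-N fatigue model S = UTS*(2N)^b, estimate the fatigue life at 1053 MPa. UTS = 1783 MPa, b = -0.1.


N = 0.5 * (S/UTS)^(1/b) = 0.5 * (1053/1783)^(1/-0.1) = 96.8723 cycles

96.8723 cycles


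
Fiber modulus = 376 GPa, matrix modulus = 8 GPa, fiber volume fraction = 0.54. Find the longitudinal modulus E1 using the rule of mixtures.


E1 = Ef*Vf + Em*(1-Vf) = 376*0.54 + 8*0.46 = 206.72 GPa

206.72 GPa


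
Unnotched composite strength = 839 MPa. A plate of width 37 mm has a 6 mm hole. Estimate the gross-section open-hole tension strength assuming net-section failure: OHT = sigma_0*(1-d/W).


OHT = sigma_0*(1-d/W) = 839*(1-6/37) = 702.9 MPa

702.9 MPa


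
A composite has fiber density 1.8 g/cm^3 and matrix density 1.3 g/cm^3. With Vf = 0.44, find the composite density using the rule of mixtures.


rho_c = rho_f*Vf + rho_m*(1-Vf) = 1.8*0.44 + 1.3*0.56 = 1.52 g/cm^3

1.52 g/cm^3


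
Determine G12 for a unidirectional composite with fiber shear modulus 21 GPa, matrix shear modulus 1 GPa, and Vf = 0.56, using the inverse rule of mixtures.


1/G12 = Vf/Gf + (1-Vf)/Gm = 0.56/21 + 0.44/1
G12 = 2.14 GPa

2.14 GPa


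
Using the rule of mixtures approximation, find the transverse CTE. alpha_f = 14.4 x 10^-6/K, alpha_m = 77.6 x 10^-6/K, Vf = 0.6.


alpha_2 = alpha_f*Vf + alpha_m*(1-Vf) = 14.4*0.6 + 77.6*0.4 = 39.7 x 10^-6/K

39.7 x 10^-6/K


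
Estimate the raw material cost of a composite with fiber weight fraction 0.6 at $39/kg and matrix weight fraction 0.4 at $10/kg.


Cost = cost_f*Wf + cost_m*Wm = 39*0.6 + 10*0.4 = $27.4/kg

$27.4/kg


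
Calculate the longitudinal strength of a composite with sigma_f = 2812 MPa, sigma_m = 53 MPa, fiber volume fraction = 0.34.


sigma_1 = sigma_f*Vf + sigma_m*(1-Vf) = 2812*0.34 + 53*0.66 = 991.1 MPa

991.1 MPa


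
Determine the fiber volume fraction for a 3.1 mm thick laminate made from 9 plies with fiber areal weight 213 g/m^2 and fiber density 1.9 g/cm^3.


Vf = n * FAW / (rho_f * h * 1000) = 9 * 213 / (1.9 * 3.1 * 1000) = 0.3255

0.3255


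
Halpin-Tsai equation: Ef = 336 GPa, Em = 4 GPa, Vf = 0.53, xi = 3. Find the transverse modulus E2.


eta = (Ef/Em - 1)/(Ef/Em + xi) = (84.0 - 1)/(84.0 + 3) = 0.954
E2 = Em*(1+xi*eta*Vf)/(1-eta*Vf) = 20.36 GPa

20.36 GPa


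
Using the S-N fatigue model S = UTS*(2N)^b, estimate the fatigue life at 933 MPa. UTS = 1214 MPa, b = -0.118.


N = 0.5 * (S/UTS)^(1/b) = 0.5 * (933/1214)^(1/-0.118) = 4.6551 cycles

4.6551 cycles


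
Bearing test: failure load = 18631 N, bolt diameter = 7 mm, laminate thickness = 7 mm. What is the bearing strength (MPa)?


sigma_br = F/(d*h) = 18631/(7*7) = 380.2 MPa

380.2 MPa


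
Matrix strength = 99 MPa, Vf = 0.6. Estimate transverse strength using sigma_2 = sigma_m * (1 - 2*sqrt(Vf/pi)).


factor = 1 - 2*sqrt(0.6/pi) = 0.126
sigma_2 = 99 * 0.126 = 12.47 MPa

12.47 MPa


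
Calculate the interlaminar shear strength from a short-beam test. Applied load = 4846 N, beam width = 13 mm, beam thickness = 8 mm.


ILSS = 3F/(4bh) = 3*4846/(4*13*8) = 34.95 MPa

34.95 MPa


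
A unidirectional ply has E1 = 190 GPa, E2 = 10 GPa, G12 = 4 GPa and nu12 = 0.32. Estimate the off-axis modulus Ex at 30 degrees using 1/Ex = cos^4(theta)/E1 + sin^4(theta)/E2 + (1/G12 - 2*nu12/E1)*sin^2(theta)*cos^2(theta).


cos^4(30) = 0.5625, sin^4(30) = 0.0625, sin^2(30)*cos^2(30) = 0.1875
1/G12 - 2*nu12/E1 = 1/4 - 2*0.32/190 = 0.246632 GPa^-1
1/Ex = 0.5625/190 + 0.0625/10 + 0.246632*0.1875 = 0.0554539 GPa^-1
Ex = 18.03 GPa

18.03 GPa


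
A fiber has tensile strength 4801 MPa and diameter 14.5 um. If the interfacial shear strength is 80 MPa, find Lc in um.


Lc = sigma_f * d / (2 * tau_i) = 4801 * 14.5 / (2 * 80) = 435.1 um

435.1 um


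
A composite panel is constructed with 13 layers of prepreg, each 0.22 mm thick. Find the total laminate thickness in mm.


h = n * t_ply = 13 * 0.22 = 2.86 mm

2.86 mm


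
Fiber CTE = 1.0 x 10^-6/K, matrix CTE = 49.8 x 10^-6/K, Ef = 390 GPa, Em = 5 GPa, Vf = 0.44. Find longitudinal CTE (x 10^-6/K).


E1 = Ef*Vf + Em*(1-Vf) = 174.4
alpha_1 = (alpha_f*Ef*Vf + alpha_m*Em*(1-Vf))/E1 = 1.78 x 10^-6/K

1.78 x 10^-6/K


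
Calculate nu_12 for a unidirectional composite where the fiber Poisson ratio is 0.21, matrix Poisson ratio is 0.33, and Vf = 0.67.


nu_12 = nu_f*Vf + nu_m*(1-Vf) = 0.21*0.67 + 0.33*0.33 = 0.2496

0.2496


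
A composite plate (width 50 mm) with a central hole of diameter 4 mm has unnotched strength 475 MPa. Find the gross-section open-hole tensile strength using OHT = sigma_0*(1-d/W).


OHT = sigma_0*(1-d/W) = 475*(1-4/50) = 437.0 MPa

437.0 MPa


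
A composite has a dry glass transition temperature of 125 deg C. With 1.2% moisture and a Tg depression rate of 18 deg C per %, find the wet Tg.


Tg_wet = Tg_dry - k*moisture = 125 - 18*1.2 = 103.4 deg C

103.4 deg C


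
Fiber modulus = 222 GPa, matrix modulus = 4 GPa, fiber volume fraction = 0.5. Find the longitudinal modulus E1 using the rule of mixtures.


E1 = Ef*Vf + Em*(1-Vf) = 222*0.5 + 4*0.5 = 113.0 GPa

113.0 GPa


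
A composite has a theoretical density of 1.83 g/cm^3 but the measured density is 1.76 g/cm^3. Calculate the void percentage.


Void% = (rho_theo - rho_actual)/rho_theo * 100 = (1.83 - 1.76)/1.83 * 100 = 3.83%

3.83%


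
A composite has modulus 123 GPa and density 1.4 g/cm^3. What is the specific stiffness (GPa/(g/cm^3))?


Specific stiffness = E/rho = 123/1.4 = 87.9 GPa/(g/cm^3)

87.9 GPa/(g/cm^3)


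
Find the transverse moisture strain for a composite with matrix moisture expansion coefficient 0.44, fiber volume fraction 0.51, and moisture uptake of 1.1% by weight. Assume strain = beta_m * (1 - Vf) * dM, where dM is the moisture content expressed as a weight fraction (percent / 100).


dM = 1.1/100 = 0.011
strain = beta_m * (1-Vf) * dM = 0.44 * 0.49 * 0.011 = 0.0023716

0.0023716


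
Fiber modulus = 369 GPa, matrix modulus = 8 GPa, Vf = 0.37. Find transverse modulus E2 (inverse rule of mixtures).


1/E2 = Vf/Ef + (1-Vf)/Em = 0.37/369 + 0.63/8
E2 = 12.54 GPa

12.54 GPa


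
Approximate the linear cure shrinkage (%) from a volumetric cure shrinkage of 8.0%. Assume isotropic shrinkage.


Linear shrinkage ≈ vol_shrink/3 = 8.0/3 = 2.667%

2.667%


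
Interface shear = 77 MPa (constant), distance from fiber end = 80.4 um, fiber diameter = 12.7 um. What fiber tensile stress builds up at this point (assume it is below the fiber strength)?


Force balance: sigma_f * (pi*d^2/4) = tau * (pi*d) * x  ->  sigma_f = 4 * tau * x / d
sigma_f = 4 * 77 * 80.4 / 12.7 = 1949.9 MPa

1949.9 MPa


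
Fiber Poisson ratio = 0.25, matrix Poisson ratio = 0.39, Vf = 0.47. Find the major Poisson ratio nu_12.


nu_12 = nu_f*Vf + nu_m*(1-Vf) = 0.25*0.47 + 0.39*0.53 = 0.3242

0.3242


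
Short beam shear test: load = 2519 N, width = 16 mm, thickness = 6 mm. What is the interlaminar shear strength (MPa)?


ILSS = 3F/(4bh) = 3*2519/(4*16*6) = 19.68 MPa

19.68 MPa


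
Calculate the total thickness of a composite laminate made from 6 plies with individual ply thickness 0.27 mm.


h = n * t_ply = 6 * 0.27 = 1.62 mm

1.62 mm


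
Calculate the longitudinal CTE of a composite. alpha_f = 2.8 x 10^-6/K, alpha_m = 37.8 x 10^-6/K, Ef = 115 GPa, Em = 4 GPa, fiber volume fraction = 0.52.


E1 = Ef*Vf + Em*(1-Vf) = 61.72
alpha_1 = (alpha_f*Ef*Vf + alpha_m*Em*(1-Vf))/E1 = 3.89 x 10^-6/K

3.89 x 10^-6/K


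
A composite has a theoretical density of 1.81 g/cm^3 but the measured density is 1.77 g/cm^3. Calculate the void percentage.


Void% = (rho_theo - rho_actual)/rho_theo * 100 = (1.81 - 1.77)/1.81 * 100 = 2.21%

2.21%


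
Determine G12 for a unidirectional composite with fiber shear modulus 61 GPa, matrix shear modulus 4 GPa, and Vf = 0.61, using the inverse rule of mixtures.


1/G12 = Vf/Gf + (1-Vf)/Gm = 0.61/61 + 0.39/4
G12 = 9.3 GPa

9.3 GPa


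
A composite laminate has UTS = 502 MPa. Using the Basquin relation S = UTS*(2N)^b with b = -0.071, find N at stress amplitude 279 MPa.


N = 0.5 * (S/UTS)^(1/b) = 0.5 * (279/502)^(1/-0.071) = 1958.4880 cycles

1958.4880 cycles


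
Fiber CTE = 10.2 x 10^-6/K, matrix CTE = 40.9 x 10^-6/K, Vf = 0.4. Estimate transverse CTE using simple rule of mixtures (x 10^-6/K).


alpha_2 = alpha_f*Vf + alpha_m*(1-Vf) = 10.2*0.4 + 40.9*0.6 = 28.6 x 10^-6/K

28.6 x 10^-6/K


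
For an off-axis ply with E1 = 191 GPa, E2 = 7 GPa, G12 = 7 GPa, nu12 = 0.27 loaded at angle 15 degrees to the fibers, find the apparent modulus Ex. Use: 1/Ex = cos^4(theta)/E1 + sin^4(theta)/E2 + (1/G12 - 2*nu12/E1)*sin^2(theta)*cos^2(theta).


cos^4(15) = 0.870513, sin^4(15) = 0.004487, sin^2(15)*cos^2(15) = 0.0625
1/G12 - 2*nu12/E1 = 1/7 - 2*0.27/191 = 0.14003 GPa^-1
1/Ex = 0.870513/191 + 0.004487/7 + 0.14003*0.0625 = 0.0139506 GPa^-1
Ex = 71.68 GPa

71.68 GPa


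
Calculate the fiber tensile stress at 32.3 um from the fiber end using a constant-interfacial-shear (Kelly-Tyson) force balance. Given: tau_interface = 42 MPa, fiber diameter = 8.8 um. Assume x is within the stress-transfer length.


Force balance: sigma_f * (pi*d^2/4) = tau * (pi*d) * x  ->  sigma_f = 4 * tau * x / d
sigma_f = 4 * 42 * 32.3 / 8.8 = 616.6 MPa

616.6 MPa


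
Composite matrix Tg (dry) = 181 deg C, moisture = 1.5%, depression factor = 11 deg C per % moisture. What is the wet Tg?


Tg_wet = Tg_dry - k*moisture = 181 - 11*1.5 = 164.5 deg C

164.5 deg C


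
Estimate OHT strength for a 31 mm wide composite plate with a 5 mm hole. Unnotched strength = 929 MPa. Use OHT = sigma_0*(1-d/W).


OHT = sigma_0*(1-d/W) = 929*(1-5/31) = 779.2 MPa

779.2 MPa


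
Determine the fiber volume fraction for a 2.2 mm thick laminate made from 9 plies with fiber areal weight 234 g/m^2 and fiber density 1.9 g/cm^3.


Vf = n * FAW / (rho_f * h * 1000) = 9 * 234 / (1.9 * 2.2 * 1000) = 0.5038

0.5038


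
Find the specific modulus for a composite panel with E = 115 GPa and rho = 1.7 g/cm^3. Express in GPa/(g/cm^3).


Specific stiffness = E/rho = 115/1.7 = 67.6 GPa/(g/cm^3)

67.6 GPa/(g/cm^3)


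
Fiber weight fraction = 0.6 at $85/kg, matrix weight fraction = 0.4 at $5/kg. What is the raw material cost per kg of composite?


Cost = cost_f*Wf + cost_m*Wm = 85*0.6 + 5*0.4 = $53.0/kg

$53.0/kg


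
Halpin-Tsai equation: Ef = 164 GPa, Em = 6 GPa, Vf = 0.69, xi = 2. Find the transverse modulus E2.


eta = (Ef/Em - 1)/(Ef/Em + xi) = (27.3333 - 1)/(27.3333 + 2) = 0.8977
E2 = Em*(1+xi*eta*Vf)/(1-eta*Vf) = 35.3 GPa

35.3 GPa


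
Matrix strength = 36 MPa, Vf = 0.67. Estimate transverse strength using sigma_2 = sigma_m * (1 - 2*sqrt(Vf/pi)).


factor = 1 - 2*sqrt(0.67/pi) = 0.0764
sigma_2 = 36 * 0.0764 = 2.75 MPa

2.75 MPa


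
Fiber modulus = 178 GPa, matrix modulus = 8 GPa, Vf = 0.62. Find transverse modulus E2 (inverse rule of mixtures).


1/E2 = Vf/Ef + (1-Vf)/Em = 0.62/178 + 0.38/8
E2 = 19.61 GPa

19.61 GPa


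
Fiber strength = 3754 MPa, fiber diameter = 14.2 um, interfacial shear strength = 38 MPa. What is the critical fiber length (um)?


Lc = sigma_f * d / (2 * tau_i) = 3754 * 14.2 / (2 * 38) = 701.4 um

701.4 um


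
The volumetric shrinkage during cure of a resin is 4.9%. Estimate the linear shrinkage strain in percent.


Linear shrinkage ≈ vol_shrink/3 = 4.9/3 = 1.633%

1.633%


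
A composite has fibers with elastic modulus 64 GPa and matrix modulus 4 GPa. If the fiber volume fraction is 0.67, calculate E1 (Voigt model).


E1 = Ef*Vf + Em*(1-Vf) = 64*0.67 + 4*0.33 = 44.2 GPa

44.2 GPa


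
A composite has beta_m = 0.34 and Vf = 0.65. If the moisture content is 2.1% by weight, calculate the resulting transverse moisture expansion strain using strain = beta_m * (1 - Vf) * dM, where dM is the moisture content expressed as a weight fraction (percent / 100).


dM = 2.1/100 = 0.021
strain = beta_m * (1-Vf) * dM = 0.34 * 0.35 * 0.021 = 0.002499

0.002499


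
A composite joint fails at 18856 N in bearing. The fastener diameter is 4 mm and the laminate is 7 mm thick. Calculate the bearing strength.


sigma_br = F/(d*h) = 18856/(4*7) = 673.4 MPa

673.4 MPa


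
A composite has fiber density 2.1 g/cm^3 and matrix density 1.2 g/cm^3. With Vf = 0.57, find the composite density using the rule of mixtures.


rho_c = rho_f*Vf + rho_m*(1-Vf) = 2.1*0.57 + 1.2*0.43 = 1.713 g/cm^3

1.713 g/cm^3


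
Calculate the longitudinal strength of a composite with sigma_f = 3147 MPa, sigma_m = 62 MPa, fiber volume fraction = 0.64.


sigma_1 = sigma_f*Vf + sigma_m*(1-Vf) = 3147*0.64 + 62*0.36 = 2036.4 MPa

2036.4 MPa


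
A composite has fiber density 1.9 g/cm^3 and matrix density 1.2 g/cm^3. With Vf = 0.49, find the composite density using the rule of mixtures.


rho_c = rho_f*Vf + rho_m*(1-Vf) = 1.9*0.49 + 1.2*0.51 = 1.543 g/cm^3

1.543 g/cm^3


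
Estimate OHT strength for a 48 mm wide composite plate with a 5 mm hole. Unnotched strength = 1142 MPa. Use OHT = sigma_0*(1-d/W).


OHT = sigma_0*(1-d/W) = 1142*(1-5/48) = 1023.0 MPa

1023.0 MPa


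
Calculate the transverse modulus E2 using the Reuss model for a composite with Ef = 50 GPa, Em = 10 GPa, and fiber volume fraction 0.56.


1/E2 = Vf/Ef + (1-Vf)/Em = 0.56/50 + 0.44/10
E2 = 18.12 GPa

18.12 GPa


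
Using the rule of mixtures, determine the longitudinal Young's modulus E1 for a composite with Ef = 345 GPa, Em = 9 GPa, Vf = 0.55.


E1 = Ef*Vf + Em*(1-Vf) = 345*0.55 + 9*0.45 = 193.8 GPa

193.8 GPa


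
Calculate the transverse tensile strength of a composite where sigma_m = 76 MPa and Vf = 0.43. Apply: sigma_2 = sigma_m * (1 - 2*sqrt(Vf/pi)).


factor = 1 - 2*sqrt(0.43/pi) = 0.2601
sigma_2 = 76 * 0.2601 = 19.77 MPa

19.77 MPa


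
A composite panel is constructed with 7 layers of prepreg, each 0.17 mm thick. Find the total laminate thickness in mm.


h = n * t_ply = 7 * 0.17 = 1.19 mm

1.19 mm


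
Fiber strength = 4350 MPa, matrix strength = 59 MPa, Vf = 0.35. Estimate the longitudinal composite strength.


sigma_1 = sigma_f*Vf + sigma_m*(1-Vf) = 4350*0.35 + 59*0.65 = 1560.9 MPa

1560.9 MPa


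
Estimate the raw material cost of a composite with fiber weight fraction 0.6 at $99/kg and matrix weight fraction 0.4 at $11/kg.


Cost = cost_f*Wf + cost_m*Wm = 99*0.6 + 11*0.4 = $63.8/kg

$63.8/kg


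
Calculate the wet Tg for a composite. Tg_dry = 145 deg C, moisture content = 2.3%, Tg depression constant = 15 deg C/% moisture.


Tg_wet = Tg_dry - k*moisture = 145 - 15*2.3 = 110.5 deg C

110.5 deg C


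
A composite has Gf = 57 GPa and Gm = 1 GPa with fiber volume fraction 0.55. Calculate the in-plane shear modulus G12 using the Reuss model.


1/G12 = Vf/Gf + (1-Vf)/Gm = 0.55/57 + 0.45/1
G12 = 2.18 GPa

2.18 GPa


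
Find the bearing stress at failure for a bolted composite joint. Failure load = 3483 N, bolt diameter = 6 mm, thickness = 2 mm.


sigma_br = F/(d*h) = 3483/(6*2) = 290.3 MPa

290.3 MPa


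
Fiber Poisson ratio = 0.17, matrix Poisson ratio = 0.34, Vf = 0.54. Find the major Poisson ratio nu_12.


nu_12 = nu_f*Vf + nu_m*(1-Vf) = 0.17*0.54 + 0.34*0.46 = 0.2482

0.2482


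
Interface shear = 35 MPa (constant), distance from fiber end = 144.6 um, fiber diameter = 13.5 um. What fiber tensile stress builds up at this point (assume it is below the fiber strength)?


Force balance: sigma_f * (pi*d^2/4) = tau * (pi*d) * x  ->  sigma_f = 4 * tau * x / d
sigma_f = 4 * 35 * 144.6 / 13.5 = 1499.6 MPa

1499.6 MPa


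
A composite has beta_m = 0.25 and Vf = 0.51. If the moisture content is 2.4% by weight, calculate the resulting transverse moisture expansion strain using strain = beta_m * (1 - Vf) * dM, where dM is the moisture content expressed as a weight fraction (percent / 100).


dM = 2.4/100 = 0.024
strain = beta_m * (1-Vf) * dM = 0.25 * 0.49 * 0.024 = 0.00294

0.00294


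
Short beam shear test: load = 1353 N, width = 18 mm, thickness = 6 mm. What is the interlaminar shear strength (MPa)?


ILSS = 3F/(4bh) = 3*1353/(4*18*6) = 9.4 MPa

9.4 MPa


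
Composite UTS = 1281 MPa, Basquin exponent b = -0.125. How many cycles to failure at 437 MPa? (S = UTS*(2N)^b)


N = 0.5 * (S/UTS)^(1/b) = 0.5 * (437/1281)^(1/-0.125) = 2725.9102 cycles

2725.9102 cycles


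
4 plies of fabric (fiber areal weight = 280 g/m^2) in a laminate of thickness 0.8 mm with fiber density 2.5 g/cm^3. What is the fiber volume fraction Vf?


Vf = n * FAW / (rho_f * h * 1000) = 4 * 280 / (2.5 * 0.8 * 1000) = 0.56

0.56


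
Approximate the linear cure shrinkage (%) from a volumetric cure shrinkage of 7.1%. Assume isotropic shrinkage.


Linear shrinkage ≈ vol_shrink/3 = 7.1/3 = 2.367%

2.367%


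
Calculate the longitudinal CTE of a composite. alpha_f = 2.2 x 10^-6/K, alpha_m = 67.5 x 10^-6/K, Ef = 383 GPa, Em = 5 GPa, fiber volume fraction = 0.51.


E1 = Ef*Vf + Em*(1-Vf) = 197.78
alpha_1 = (alpha_f*Ef*Vf + alpha_m*Em*(1-Vf))/E1 = 3.01 x 10^-6/K

3.01 x 10^-6/K


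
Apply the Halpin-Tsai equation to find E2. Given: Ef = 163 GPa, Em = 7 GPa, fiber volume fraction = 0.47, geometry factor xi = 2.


eta = (Ef/Em - 1)/(Ef/Em + xi) = (23.2857 - 1)/(23.2857 + 2) = 0.8814
E2 = Em*(1+xi*eta*Vf)/(1-eta*Vf) = 21.85 GPa

21.85 GPa


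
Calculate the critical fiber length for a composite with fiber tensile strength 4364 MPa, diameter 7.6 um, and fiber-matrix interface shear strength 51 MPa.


Lc = sigma_f * d / (2 * tau_i) = 4364 * 7.6 / (2 * 51) = 325.2 um

325.2 um


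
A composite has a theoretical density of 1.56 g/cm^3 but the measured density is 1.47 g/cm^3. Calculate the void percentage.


Void% = (rho_theo - rho_actual)/rho_theo * 100 = (1.56 - 1.47)/1.56 * 100 = 5.77%

5.77%


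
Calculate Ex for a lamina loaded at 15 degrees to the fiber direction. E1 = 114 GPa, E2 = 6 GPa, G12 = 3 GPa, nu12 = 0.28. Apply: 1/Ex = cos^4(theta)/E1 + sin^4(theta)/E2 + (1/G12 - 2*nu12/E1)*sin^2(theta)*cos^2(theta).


cos^4(15) = 0.870513, sin^4(15) = 0.004487, sin^2(15)*cos^2(15) = 0.0625
1/G12 - 2*nu12/E1 = 1/3 - 2*0.28/114 = 0.328421 GPa^-1
1/Ex = 0.870513/114 + 0.004487/6 + 0.328421*0.0625 = 0.0289103 GPa^-1
Ex = 34.59 GPa

34.59 GPa


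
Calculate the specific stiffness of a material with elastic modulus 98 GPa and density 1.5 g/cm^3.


Specific stiffness = E/rho = 98/1.5 = 65.3 GPa/(g/cm^3)

65.3 GPa/(g/cm^3)


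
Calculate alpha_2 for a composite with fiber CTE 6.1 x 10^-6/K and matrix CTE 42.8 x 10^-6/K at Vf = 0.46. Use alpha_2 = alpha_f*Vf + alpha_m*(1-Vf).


alpha_2 = alpha_f*Vf + alpha_m*(1-Vf) = 6.1*0.46 + 42.8*0.54 = 25.9 x 10^-6/K

25.9 x 10^-6/K


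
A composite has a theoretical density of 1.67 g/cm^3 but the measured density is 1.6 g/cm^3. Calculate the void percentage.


Void% = (rho_theo - rho_actual)/rho_theo * 100 = (1.67 - 1.6)/1.67 * 100 = 4.19%

4.19%


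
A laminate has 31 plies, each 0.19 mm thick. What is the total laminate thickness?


h = n * t_ply = 31 * 0.19 = 5.89 mm

5.89 mm


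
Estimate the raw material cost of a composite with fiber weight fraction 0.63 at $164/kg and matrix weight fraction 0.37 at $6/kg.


Cost = cost_f*Wf + cost_m*Wm = 164*0.63 + 6*0.37 = $105.54/kg

$105.54/kg


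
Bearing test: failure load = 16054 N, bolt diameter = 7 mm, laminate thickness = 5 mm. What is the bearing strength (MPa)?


sigma_br = F/(d*h) = 16054/(7*5) = 458.7 MPa

458.7 MPa


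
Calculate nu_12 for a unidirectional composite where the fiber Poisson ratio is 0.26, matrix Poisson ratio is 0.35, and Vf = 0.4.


nu_12 = nu_f*Vf + nu_m*(1-Vf) = 0.26*0.4 + 0.35*0.6 = 0.314

0.314


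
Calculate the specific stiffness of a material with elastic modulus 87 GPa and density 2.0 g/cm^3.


Specific stiffness = E/rho = 87/2.0 = 43.5 GPa/(g/cm^3)

43.5 GPa/(g/cm^3)


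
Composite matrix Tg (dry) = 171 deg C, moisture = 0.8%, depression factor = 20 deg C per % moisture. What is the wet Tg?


Tg_wet = Tg_dry - k*moisture = 171 - 20*0.8 = 155.0 deg C

155.0 deg C


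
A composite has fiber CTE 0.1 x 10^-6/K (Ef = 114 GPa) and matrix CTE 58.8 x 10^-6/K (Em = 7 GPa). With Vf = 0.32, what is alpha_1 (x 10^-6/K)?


E1 = Ef*Vf + Em*(1-Vf) = 41.24
alpha_1 = (alpha_f*Ef*Vf + alpha_m*Em*(1-Vf))/E1 = 6.88 x 10^-6/K

6.88 x 10^-6/K


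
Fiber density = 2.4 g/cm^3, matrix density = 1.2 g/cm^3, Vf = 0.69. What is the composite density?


rho_c = rho_f*Vf + rho_m*(1-Vf) = 2.4*0.69 + 1.2*0.31 = 2.028 g/cm^3

2.028 g/cm^3


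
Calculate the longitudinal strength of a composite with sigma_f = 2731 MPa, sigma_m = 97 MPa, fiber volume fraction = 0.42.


sigma_1 = sigma_f*Vf + sigma_m*(1-Vf) = 2731*0.42 + 97*0.58 = 1203.3 MPa

1203.3 MPa


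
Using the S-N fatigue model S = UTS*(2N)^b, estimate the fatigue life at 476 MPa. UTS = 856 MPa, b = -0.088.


N = 0.5 * (S/UTS)^(1/b) = 0.5 * (476/856)^(1/-0.088) = 393.7166 cycles

393.7166 cycles


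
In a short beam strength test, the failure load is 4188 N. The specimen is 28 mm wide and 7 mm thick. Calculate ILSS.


ILSS = 3F/(4bh) = 3*4188/(4*28*7) = 16.03 MPa

16.03 MPa


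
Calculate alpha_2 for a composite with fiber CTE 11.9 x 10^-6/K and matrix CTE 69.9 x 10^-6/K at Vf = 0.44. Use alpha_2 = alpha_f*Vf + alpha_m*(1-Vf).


alpha_2 = alpha_f*Vf + alpha_m*(1-Vf) = 11.9*0.44 + 69.9*0.56 = 44.4 x 10^-6/K

44.4 x 10^-6/K


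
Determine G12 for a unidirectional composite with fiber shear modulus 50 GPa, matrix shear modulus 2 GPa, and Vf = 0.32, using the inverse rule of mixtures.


1/G12 = Vf/Gf + (1-Vf)/Gm = 0.32/50 + 0.68/2
G12 = 2.89 GPa

2.89 GPa


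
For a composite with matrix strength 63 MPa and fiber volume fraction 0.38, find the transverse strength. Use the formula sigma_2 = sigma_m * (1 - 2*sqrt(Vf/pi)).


factor = 1 - 2*sqrt(0.38/pi) = 0.3044
sigma_2 = 63 * 0.3044 = 19.18 MPa

19.18 MPa


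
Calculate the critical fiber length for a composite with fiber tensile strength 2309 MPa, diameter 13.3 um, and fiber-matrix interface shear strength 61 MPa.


Lc = sigma_f * d / (2 * tau_i) = 2309 * 13.3 / (2 * 61) = 251.7 um

251.7 um


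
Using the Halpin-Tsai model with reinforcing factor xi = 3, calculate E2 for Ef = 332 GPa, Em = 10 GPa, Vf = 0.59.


eta = (Ef/Em - 1)/(Ef/Em + xi) = (33.2 - 1)/(33.2 + 3) = 0.8895
E2 = Em*(1+xi*eta*Vf)/(1-eta*Vf) = 54.18 GPa

54.18 GPa


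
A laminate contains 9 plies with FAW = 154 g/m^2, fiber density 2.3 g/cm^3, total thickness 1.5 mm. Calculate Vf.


Vf = n * FAW / (rho_f * h * 1000) = 9 * 154 / (2.3 * 1.5 * 1000) = 0.4017

0.4017


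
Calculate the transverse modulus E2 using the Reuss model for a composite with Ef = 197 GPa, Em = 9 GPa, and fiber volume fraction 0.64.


1/E2 = Vf/Ef + (1-Vf)/Em = 0.64/197 + 0.36/9
E2 = 23.12 GPa

23.12 GPa


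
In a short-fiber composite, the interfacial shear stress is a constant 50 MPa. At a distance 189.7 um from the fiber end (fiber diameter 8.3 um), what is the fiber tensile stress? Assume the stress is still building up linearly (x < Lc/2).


Force balance: sigma_f * (pi*d^2/4) = tau * (pi*d) * x  ->  sigma_f = 4 * tau * x / d
sigma_f = 4 * 50 * 189.7 / 8.3 = 4571.1 MPa

4571.1 MPa


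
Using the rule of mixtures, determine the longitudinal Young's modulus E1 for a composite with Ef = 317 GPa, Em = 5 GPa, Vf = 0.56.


E1 = Ef*Vf + Em*(1-Vf) = 317*0.56 + 5*0.44 = 179.72 GPa

179.72 GPa


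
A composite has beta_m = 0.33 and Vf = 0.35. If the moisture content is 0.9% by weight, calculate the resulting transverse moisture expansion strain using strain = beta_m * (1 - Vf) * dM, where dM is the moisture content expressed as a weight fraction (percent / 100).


dM = 0.9/100 = 0.009
strain = beta_m * (1-Vf) * dM = 0.33 * 0.65 * 0.009 = 0.0019305

0.0019305


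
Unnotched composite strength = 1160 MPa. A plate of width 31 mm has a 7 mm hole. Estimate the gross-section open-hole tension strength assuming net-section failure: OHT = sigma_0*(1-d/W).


OHT = sigma_0*(1-d/W) = 1160*(1-7/31) = 898.1 MPa

898.1 MPa


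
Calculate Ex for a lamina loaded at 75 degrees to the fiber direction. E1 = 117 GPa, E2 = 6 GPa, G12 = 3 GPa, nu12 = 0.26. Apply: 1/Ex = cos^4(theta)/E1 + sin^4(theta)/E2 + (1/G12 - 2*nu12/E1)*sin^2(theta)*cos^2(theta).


cos^4(75) = 0.004487, sin^4(75) = 0.870513, sin^2(75)*cos^2(75) = 0.0625
1/G12 - 2*nu12/E1 = 1/3 - 2*0.26/117 = 0.328889 GPa^-1
1/Ex = 0.004487/117 + 0.870513/6 + 0.328889*0.0625 = 0.1656794 GPa^-1
Ex = 6.04 GPa

6.04 GPa


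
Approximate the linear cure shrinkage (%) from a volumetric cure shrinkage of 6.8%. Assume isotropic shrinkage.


Linear shrinkage ≈ vol_shrink/3 = 6.8/3 = 2.267%

2.267%


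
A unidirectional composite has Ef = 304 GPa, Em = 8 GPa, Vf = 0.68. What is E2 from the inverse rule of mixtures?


1/E2 = Vf/Ef + (1-Vf)/Em = 0.68/304 + 0.32/8
E2 = 23.68 GPa

23.68 GPa


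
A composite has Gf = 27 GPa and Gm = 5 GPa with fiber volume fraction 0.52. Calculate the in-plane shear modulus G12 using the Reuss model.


1/G12 = Vf/Gf + (1-Vf)/Gm = 0.52/27 + 0.48/5
G12 = 8.68 GPa

8.68 GPa


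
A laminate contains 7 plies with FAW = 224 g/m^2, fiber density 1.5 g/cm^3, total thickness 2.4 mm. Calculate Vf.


Vf = n * FAW / (rho_f * h * 1000) = 7 * 224 / (1.5 * 2.4 * 1000) = 0.4356

0.4356


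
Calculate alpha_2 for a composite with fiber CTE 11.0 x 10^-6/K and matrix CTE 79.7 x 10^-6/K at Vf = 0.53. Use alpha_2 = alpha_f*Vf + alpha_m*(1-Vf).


alpha_2 = alpha_f*Vf + alpha_m*(1-Vf) = 11.0*0.53 + 79.7*0.47 = 43.3 x 10^-6/K

43.3 x 10^-6/K


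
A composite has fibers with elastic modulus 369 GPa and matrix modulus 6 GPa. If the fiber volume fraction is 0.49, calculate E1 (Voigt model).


E1 = Ef*Vf + Em*(1-Vf) = 369*0.49 + 6*0.51 = 183.87 GPa

183.87 GPa


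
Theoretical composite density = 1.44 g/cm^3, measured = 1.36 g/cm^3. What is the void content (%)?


Void% = (rho_theo - rho_actual)/rho_theo * 100 = (1.44 - 1.36)/1.44 * 100 = 5.56%

5.56%
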